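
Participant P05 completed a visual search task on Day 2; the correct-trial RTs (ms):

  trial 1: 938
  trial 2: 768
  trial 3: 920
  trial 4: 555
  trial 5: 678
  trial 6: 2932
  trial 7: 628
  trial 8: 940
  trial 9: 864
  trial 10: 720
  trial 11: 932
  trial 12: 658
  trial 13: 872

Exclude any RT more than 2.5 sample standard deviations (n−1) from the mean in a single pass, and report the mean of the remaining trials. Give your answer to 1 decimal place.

789.4 ms

n = 13, ΣRT = 12405, M = 954.231
Σ(x−M)² = 4448020.31; s = √(4448020.31/12) = 608.825
Cutoffs: 954.231 ± 2.5·608.825 → [-567.8, 2476.3]
Outside: 2932 → excluded.
Retained (n=12): Σ = 9473, mean = 9473/12 = 789.417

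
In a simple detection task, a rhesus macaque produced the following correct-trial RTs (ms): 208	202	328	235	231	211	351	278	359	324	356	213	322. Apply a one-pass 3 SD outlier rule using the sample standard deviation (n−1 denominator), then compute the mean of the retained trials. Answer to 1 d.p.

n = 13, ΣRT = 3618, M = 278.308
Σ(x−M)² = 47972.77; s = √(47972.77/12) = 63.228
Cutoffs: 278.308 ± 3·63.228 → [88.6, 468.0]
No RTs fall outside the cutoffs; all 13 retained. Mean = 3618/13 = 278.308

278.3 ms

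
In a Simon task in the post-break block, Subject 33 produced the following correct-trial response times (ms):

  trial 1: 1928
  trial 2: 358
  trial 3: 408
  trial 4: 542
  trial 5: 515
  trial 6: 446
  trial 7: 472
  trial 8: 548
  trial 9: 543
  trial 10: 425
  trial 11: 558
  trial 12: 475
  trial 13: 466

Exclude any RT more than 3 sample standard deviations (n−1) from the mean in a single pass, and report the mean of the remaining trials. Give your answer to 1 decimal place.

479.7 ms

n = 13, ΣRT = 7684, M = 591.077
Σ(x−M)² = 1980588.92; s = √(1980588.92/12) = 406.262
Cutoffs: 591.077 ± 3·406.262 → [-627.7, 1809.9]
Outside: 1928 → excluded.
Retained (n=12): Σ = 5756, mean = 5756/12 = 479.667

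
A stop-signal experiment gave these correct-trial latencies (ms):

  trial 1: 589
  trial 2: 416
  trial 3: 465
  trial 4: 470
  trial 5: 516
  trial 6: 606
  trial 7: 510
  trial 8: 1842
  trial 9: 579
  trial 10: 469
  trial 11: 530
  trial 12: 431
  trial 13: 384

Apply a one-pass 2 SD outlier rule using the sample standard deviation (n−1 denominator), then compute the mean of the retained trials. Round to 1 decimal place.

n = 13, ΣRT = 7807, M = 600.538
Σ(x−M)² = 1724573.23; s = √(1724573.23/12) = 379.097
Cutoffs: 600.538 ± 2·379.097 → [-157.7, 1358.7]
Outside: 1842 → excluded.
Retained (n=12): Σ = 5965, mean = 5965/12 = 497.083

497.1 ms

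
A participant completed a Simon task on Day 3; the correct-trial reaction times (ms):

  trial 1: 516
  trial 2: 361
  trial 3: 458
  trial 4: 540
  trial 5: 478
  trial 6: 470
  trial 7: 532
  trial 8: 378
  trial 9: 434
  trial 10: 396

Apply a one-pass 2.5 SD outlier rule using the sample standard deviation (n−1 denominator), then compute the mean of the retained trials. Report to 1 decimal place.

456.3 ms

n = 10, ΣRT = 4563, M = 456.300
Σ(x−M)² = 36308.10; s = √(36308.10/9) = 63.516
Cutoffs: 456.300 ± 2.5·63.516 → [297.5, 615.1]
No RTs fall outside the cutoffs; all 10 retained. Mean = 4563/10 = 456.300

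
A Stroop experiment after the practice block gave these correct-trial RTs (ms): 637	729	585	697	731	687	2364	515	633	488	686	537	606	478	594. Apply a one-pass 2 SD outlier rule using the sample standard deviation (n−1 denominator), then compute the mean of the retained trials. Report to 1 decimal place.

n = 15, ΣRT = 10967, M = 731.133
Σ(x−M)² = 2953309.73; s = √(2953309.73/14) = 459.294
Cutoffs: 731.133 ± 2·459.294 → [-187.5, 1649.7]
Outside: 2364 → excluded.
Retained (n=14): Σ = 8603, mean = 8603/14 = 614.500

614.5 ms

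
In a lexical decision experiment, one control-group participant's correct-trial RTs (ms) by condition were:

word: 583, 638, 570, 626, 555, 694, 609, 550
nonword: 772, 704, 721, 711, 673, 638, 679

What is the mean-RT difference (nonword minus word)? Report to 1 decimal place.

M(word) = 4825/8 = 603.125
M(nonword) = 4898/7 = 699.714
Difference = 699.714 − 603.125 = 96.589 ms

96.6 ms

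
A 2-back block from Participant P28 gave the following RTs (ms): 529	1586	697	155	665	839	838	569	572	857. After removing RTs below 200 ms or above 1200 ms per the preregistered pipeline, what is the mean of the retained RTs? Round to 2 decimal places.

Excluded: 155, 1586
Retained (n=8): Σ = 5566
Mean = 5566/8 = 695.7500

695.75 ms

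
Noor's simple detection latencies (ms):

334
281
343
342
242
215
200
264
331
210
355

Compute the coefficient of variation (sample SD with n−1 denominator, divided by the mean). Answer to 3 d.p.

0.212

n = 11, Σ = 3117, M = 283.3636
Σ(x−M)² = 36056.545; s = √(36056.545/10) = 60.0471
CV = 60.0471 / 283.3636 = 0.21191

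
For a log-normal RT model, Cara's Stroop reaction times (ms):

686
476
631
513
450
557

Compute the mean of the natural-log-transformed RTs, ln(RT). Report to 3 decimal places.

ln(RT): 6.5309, 6.1654, 6.4473, 6.2403, 6.1092, 6.3226
Σ ln(RT) = 37.8157
Mean = 37.8157/6 = 6.30262

6.303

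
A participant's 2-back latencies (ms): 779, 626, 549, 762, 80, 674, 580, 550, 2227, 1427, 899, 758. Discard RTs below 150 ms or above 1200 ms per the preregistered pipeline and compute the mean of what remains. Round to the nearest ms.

Excluded: 80, 1427, 2227
Retained (n=9): Σ = 6177
Mean = 6177/9 = 686.3333

686 ms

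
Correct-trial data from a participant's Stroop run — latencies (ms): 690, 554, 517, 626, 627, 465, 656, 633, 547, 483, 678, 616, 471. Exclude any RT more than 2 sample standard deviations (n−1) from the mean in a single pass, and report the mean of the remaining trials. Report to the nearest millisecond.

582 ms

n = 13, ΣRT = 7563, M = 581.769
Σ(x−M)² = 76118.31; s = √(76118.31/12) = 79.644
Cutoffs: 581.769 ± 2·79.644 → [422.5, 741.1]
No RTs fall outside the cutoffs; all 13 retained. Mean = 7563/13 = 581.769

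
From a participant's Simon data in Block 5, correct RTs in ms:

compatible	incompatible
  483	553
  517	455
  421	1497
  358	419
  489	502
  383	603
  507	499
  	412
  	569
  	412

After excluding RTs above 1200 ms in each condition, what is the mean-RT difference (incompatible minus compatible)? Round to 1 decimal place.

incompatible: exclude 1497
M(compatible) = 3158/7 = 451.143
M(incompatible) = 4424/9 = 491.556
Difference = 491.556 − 451.143 = 40.413 ms

40.4 ms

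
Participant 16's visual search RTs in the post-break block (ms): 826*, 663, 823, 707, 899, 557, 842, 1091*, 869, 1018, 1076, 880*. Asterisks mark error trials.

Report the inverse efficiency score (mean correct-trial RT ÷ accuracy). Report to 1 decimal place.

Correct trials (n=9): 663, 823, 707, 899, 557, 842, 869, 1018, 1076
Mean correct RT = 7454/9 = 828.2222 ms
Proportion correct = 9/12
IES = 828.2222 / (9/12) = 1104.296 ms

1104.3 ms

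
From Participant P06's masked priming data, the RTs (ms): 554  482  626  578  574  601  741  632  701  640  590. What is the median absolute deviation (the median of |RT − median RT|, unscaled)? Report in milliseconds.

Sorted: 482, 554, 574, 578, 590, 601, 626, 632, 640, 701, 741 → median = 601
|x − 601|: 47, 119, 25, 23, 27, 0, 140, 31, 100, 39, 11
Sorted deviations: 0, 11, 23, 25, 27, 31, 39, 47, 100, 119, 140 → MAD = 31

31 ms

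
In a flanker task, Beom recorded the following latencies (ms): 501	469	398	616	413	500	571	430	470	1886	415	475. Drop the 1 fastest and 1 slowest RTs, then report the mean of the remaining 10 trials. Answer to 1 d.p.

486.0 ms

Sorted: 398, 413, 415, 430, 469, 470, 475, 500, 501, 571, 616, 1886
Drop lowest 1 (398) and highest 1 (1886)
Remaining (n=10): Σ = 4860, mean = 4860/10 = 486.000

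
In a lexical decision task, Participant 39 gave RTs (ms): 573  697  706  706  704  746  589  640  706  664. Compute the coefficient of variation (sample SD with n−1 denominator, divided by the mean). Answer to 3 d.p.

0.083

n = 10, Σ = 6731, M = 673.1000
Σ(x−M)² = 28358.900; s = √(28358.900/9) = 56.1337
CV = 56.1337 / 673.1000 = 0.08340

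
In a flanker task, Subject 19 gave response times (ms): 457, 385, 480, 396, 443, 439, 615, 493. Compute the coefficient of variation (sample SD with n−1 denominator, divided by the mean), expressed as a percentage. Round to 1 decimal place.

15.4%

n = 8, Σ = 3708, M = 463.5000
Σ(x−M)² = 35876.000; s = √(35876.000/7) = 71.5901
CV = 71.5901 / 463.5000 = 0.15446 = 15.446%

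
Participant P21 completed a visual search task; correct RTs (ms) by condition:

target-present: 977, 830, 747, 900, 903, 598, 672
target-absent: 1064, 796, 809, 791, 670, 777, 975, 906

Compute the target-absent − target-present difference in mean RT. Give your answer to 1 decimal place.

44.6 ms

M(target-present) = 5627/7 = 803.857
M(target-absent) = 6788/8 = 848.500
Difference = 848.500 − 803.857 = 44.643 ms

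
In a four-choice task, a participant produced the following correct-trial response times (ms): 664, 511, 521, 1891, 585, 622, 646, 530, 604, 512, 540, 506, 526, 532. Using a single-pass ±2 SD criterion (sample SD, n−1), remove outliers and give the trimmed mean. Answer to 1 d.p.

561.5 ms

n = 14, ΣRT = 9190, M = 656.429
Σ(x−M)² = 1678381.43; s = √(1678381.43/13) = 359.314
Cutoffs: 656.429 ± 2·359.314 → [-62.2, 1375.1]
Outside: 1891 → excluded.
Retained (n=13): Σ = 7299, mean = 7299/13 = 561.462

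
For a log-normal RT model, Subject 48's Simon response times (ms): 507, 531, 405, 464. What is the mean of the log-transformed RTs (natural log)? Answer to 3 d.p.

ln(RT): 6.2285, 6.2748, 6.0039, 6.1399
Σ ln(RT) = 24.6470
Mean = 24.6470/4 = 6.16176

6.162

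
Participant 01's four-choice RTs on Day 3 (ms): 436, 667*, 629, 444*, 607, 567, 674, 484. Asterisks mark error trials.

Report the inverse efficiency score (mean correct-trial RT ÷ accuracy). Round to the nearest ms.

Correct trials (n=6): 436, 629, 607, 567, 674, 484
Mean correct RT = 3397/6 = 566.1667 ms
Proportion correct = 6/8
IES = 566.1667 / (6/8) = 754.889 ms

755 ms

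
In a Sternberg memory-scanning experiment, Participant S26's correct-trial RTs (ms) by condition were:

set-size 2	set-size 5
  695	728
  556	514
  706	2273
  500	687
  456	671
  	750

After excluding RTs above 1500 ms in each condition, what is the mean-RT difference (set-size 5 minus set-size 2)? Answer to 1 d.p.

87.4 ms

set-size 5: exclude 2273
M(set-size 2) = 2913/5 = 582.600
M(set-size 5) = 3350/5 = 670.000
Difference = 670.000 − 582.600 = 87.400 ms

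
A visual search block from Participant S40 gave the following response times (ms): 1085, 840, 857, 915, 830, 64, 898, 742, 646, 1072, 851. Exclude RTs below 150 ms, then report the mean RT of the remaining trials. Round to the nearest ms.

874 ms

Excluded: 64
Retained (n=10): Σ = 8736
Mean = 8736/10 = 873.6000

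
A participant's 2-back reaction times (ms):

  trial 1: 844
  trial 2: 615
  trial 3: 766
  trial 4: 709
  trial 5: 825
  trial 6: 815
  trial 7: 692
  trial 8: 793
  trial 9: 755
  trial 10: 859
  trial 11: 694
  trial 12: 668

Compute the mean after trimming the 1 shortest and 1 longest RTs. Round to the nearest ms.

Sorted: 615, 668, 692, 694, 709, 755, 766, 793, 815, 825, 844, 859
Drop lowest 1 (615) and highest 1 (859)
Remaining (n=10): Σ = 7561, mean = 7561/10 = 756.100

756 ms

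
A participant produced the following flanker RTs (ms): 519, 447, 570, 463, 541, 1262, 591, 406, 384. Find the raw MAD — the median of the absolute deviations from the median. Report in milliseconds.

72 ms

Sorted: 384, 406, 447, 463, 519, 541, 570, 591, 1262 → median = 519
|x − 519|: 0, 72, 51, 56, 22, 743, 72, 113, 135
Sorted deviations: 0, 22, 51, 56, 72, 72, 113, 135, 743 → MAD = 72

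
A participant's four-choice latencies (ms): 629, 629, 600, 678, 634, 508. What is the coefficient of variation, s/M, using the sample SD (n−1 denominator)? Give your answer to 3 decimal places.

0.093

n = 6, Σ = 3678, M = 613.0000
Σ(x−M)² = 16372.000; s = √(16372.000/5) = 57.2224
CV = 57.2224 / 613.0000 = 0.09335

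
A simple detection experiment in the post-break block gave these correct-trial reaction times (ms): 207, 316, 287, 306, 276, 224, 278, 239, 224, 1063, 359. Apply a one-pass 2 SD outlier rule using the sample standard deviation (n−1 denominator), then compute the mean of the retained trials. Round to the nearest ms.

n = 11, ΣRT = 3779, M = 343.545
Σ(x−M)² = 590234.73; s = √(590234.73/10) = 242.947
Cutoffs: 343.545 ± 2·242.947 → [-142.3, 829.4]
Outside: 1063 → excluded.
Retained (n=10): Σ = 2716, mean = 2716/10 = 271.600

272 ms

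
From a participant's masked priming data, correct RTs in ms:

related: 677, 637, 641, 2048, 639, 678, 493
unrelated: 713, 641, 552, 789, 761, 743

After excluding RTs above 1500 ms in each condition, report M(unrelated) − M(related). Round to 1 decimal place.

72.3 ms

related: exclude 2048
M(related) = 3765/6 = 627.500
M(unrelated) = 4199/6 = 699.833
Difference = 699.833 − 627.500 = 72.333 ms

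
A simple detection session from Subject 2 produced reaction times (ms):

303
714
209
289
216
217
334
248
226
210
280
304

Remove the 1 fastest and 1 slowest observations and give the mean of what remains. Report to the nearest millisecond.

263 ms

Sorted: 209, 210, 216, 217, 226, 248, 280, 289, 303, 304, 334, 714
Drop lowest 1 (209) and highest 1 (714)
Remaining (n=10): Σ = 2627, mean = 2627/10 = 262.700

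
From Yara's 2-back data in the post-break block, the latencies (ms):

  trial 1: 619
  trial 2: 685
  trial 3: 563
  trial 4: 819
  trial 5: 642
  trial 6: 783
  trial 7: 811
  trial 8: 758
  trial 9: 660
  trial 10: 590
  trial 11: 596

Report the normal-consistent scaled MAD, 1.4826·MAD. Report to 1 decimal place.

103.8 ms

Sorted: 563, 590, 596, 619, 642, 660, 685, 758, 783, 811, 819 → median = 660
|x − 660| sorted: 0, 18, 25, 41, 64, 70, 97, 98, 123, 151, 159 → MAD = 70
Robust SD ≈ 1.4826 × 70 = 103.782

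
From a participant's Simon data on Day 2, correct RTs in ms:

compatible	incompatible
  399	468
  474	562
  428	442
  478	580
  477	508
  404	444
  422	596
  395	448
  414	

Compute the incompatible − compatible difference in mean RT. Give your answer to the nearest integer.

M(compatible) = 3891/9 = 432.333
M(incompatible) = 4048/8 = 506.000
Difference = 506.000 − 432.333 = 73.667 ms

74 ms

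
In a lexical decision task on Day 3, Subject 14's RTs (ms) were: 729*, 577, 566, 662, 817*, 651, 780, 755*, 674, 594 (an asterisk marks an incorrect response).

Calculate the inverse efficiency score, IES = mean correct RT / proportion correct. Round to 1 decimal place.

919.2 ms

Correct trials (n=7): 577, 566, 662, 651, 780, 674, 594
Mean correct RT = 4504/7 = 643.4286 ms
Proportion correct = 7/10
IES = 643.4286 / (7/10) = 919.184 ms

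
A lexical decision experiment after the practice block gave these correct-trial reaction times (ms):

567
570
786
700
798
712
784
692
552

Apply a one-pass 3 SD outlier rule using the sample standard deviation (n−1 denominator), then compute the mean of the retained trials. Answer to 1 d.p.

n = 9, ΣRT = 6161, M = 684.556
Σ(x−M)² = 78610.22; s = √(78610.22/8) = 99.128
Cutoffs: 684.556 ± 3·99.128 → [387.2, 981.9]
No RTs fall outside the cutoffs; all 9 retained. Mean = 6161/9 = 684.556

684.6 ms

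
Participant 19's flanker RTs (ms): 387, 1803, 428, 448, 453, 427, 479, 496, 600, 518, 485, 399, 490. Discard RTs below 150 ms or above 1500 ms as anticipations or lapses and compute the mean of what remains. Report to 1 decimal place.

467.5 ms

Excluded: 1803
Retained (n=12): Σ = 5610
Mean = 5610/12 = 467.5000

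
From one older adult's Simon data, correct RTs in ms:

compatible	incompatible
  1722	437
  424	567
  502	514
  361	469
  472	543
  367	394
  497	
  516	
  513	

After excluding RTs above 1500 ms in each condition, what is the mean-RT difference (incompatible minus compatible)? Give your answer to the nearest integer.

compatible: exclude 1722
M(compatible) = 3652/8 = 456.500
M(incompatible) = 2924/6 = 487.333
Difference = 487.333 − 456.500 = 30.833 ms

31 ms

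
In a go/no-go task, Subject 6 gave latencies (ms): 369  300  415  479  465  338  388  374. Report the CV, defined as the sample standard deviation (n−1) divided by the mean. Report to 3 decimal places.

n = 8, Σ = 3128, M = 391.0000
Σ(x−M)² = 25668.000; s = √(25668.000/7) = 60.5546
CV = 60.5546 / 391.0000 = 0.15487

0.155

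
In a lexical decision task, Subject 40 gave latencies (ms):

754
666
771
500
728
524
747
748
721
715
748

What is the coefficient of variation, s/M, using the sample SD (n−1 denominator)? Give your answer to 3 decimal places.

n = 11, Σ = 7622, M = 692.9091
Σ(x−M)² = 87802.909; s = √(87802.909/10) = 93.7032
CV = 93.7032 / 692.9091 = 0.13523

0.135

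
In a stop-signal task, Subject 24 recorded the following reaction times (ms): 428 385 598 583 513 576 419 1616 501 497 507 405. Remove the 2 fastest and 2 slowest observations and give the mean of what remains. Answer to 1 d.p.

Sorted: 385, 405, 419, 428, 497, 501, 507, 513, 576, 583, 598, 1616
Drop lowest 2 (385, 405) and highest 2 (598, 1616)
Remaining (n=8): Σ = 4024, mean = 4024/8 = 503.000

503.0 ms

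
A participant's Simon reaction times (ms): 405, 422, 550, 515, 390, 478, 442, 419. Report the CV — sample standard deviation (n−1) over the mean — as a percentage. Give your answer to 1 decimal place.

12.5%

n = 8, Σ = 3621, M = 452.6250
Σ(x−M)² = 22387.875; s = √(22387.875/7) = 56.5532
CV = 56.5532 / 452.6250 = 0.12494 = 12.494%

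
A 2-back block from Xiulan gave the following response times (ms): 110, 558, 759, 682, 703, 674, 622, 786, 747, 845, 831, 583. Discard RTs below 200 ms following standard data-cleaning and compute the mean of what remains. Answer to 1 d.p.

708.2 ms

Excluded: 110
Retained (n=11): Σ = 7790
Mean = 7790/11 = 708.1818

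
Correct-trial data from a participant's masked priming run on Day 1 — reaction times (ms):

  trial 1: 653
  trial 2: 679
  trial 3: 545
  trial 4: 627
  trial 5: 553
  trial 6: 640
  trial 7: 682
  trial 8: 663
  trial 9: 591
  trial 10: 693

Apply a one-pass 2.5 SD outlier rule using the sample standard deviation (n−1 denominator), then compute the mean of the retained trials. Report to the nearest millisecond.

n = 10, ΣRT = 6326, M = 632.600
Σ(x−M)² = 25408.40; s = √(25408.40/9) = 53.133
Cutoffs: 632.600 ± 2.5·53.133 → [499.8, 765.4]
No RTs fall outside the cutoffs; all 10 retained. Mean = 6326/10 = 632.600

633 ms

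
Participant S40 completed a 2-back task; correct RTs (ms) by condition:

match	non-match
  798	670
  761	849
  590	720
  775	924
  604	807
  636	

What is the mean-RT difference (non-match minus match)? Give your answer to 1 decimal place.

M(match) = 4164/6 = 694.000
M(non-match) = 3970/5 = 794.000
Difference = 794.000 − 694.000 = 100.000 ms

100.0 ms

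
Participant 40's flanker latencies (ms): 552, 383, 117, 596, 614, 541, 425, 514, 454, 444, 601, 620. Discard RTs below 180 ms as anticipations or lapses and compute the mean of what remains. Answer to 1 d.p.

Excluded: 117
Retained (n=11): Σ = 5744
Mean = 5744/11 = 522.1818

522.2 ms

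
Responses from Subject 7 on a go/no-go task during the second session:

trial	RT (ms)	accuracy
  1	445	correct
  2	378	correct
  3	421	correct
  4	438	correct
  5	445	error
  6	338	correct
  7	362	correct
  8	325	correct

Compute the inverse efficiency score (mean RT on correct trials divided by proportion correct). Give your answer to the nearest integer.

Correct trials (n=7): 445, 378, 421, 438, 338, 362, 325
Mean correct RT = 2707/7 = 386.7143 ms
Proportion correct = 7/8
IES = 386.7143 / (7/8) = 441.959 ms

442 ms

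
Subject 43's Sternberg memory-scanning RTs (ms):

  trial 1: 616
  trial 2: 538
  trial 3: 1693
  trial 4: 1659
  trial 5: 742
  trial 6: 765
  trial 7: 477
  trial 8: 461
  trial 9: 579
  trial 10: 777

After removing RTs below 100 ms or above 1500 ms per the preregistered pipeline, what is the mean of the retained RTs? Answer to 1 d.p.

Excluded: 1659, 1693
Retained (n=8): Σ = 4955
Mean = 4955/8 = 619.3750

619.4 ms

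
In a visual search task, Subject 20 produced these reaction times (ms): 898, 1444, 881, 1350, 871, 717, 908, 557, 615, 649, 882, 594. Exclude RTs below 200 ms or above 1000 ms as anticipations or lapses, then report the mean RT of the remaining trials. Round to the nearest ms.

Excluded: 1350, 1444
Retained (n=10): Σ = 7572
Mean = 7572/10 = 757.2000

757 ms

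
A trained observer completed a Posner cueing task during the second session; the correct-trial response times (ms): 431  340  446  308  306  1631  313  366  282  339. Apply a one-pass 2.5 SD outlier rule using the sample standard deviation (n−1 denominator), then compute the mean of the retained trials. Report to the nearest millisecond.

348 ms

n = 10, ΣRT = 4762, M = 476.200
Σ(x−M)² = 1507643.60; s = √(1507643.60/9) = 409.287
Cutoffs: 476.200 ± 2.5·409.287 → [-547.0, 1499.4]
Outside: 1631 → excluded.
Retained (n=9): Σ = 3131, mean = 3131/9 = 347.889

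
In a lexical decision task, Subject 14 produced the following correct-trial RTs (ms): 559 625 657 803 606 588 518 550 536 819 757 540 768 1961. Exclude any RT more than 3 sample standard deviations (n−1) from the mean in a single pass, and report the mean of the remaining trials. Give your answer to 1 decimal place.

640.5 ms

n = 14, ΣRT = 10287, M = 734.786
Σ(x−M)² = 1762678.36; s = √(1762678.36/13) = 368.226
Cutoffs: 734.786 ± 3·368.226 → [-369.9, 1839.5]
Outside: 1961 → excluded.
Retained (n=13): Σ = 8326, mean = 8326/13 = 640.462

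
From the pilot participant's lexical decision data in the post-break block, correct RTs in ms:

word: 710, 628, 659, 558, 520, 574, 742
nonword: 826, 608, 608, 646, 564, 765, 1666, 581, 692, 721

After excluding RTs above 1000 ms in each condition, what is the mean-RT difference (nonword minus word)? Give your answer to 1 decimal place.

40.6 ms

nonword: exclude 1666
M(word) = 4391/7 = 627.286
M(nonword) = 6011/9 = 667.889
Difference = 667.889 − 627.286 = 40.603 ms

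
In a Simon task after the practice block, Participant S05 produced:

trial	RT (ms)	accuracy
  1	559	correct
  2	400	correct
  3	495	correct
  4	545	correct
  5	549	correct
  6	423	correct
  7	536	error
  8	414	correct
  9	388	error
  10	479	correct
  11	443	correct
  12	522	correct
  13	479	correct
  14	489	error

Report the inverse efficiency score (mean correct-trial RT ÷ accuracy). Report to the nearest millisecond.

614 ms

Correct trials (n=11): 559, 400, 495, 545, 549, 423, 414, 479, 443, 522, 479
Mean correct RT = 5308/11 = 482.5455 ms
Proportion correct = 11/14
IES = 482.5455 / (11/14) = 614.149 ms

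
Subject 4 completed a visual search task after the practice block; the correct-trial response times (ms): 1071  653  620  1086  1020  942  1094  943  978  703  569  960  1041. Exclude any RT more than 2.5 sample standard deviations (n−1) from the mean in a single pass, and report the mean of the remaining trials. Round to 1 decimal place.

898.5 ms

n = 13, ΣRT = 11680, M = 898.462
Σ(x−M)² = 436799.23; s = √(436799.23/12) = 190.788
Cutoffs: 898.462 ± 2.5·190.788 → [421.5, 1375.4]
No RTs fall outside the cutoffs; all 13 retained. Mean = 11680/13 = 898.462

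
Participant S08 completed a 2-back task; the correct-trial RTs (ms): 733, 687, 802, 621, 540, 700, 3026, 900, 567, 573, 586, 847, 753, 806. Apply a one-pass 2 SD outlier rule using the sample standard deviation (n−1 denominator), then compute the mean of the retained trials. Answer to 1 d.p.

n = 14, ΣRT = 12141, M = 867.214
Σ(x−M)² = 5184798.36; s = √(5184798.36/13) = 631.530
Cutoffs: 867.214 ± 2·631.530 → [-395.8, 2130.3]
Outside: 3026 → excluded.
Retained (n=13): Σ = 9115, mean = 9115/13 = 701.154

701.2 ms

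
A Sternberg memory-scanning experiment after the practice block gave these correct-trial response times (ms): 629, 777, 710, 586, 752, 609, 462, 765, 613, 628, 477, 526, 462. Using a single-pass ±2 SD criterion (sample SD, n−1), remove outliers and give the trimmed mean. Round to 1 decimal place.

615.1 ms

n = 13, ΣRT = 7996, M = 615.077
Σ(x−M)² = 151566.92; s = √(151566.92/12) = 112.386
Cutoffs: 615.077 ± 2·112.386 → [390.3, 839.8]
No RTs fall outside the cutoffs; all 13 retained. Mean = 7996/13 = 615.077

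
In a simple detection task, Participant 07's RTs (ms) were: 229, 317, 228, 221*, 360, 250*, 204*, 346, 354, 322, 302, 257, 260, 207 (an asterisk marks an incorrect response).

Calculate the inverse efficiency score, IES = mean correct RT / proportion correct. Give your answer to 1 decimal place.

368.2 ms

Correct trials (n=11): 229, 317, 228, 360, 346, 354, 322, 302, 257, 260, 207
Mean correct RT = 3182/11 = 289.2727 ms
Proportion correct = 11/14
IES = 289.2727 / (11/14) = 368.165 ms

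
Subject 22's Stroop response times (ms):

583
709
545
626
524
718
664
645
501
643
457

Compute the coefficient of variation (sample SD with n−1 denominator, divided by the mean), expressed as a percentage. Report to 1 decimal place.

n = 11, Σ = 6615, M = 601.3636
Σ(x−M)² = 73770.545; s = √(73770.545/10) = 85.8898
CV = 85.8898 / 601.3636 = 0.14283 = 14.283%

14.3%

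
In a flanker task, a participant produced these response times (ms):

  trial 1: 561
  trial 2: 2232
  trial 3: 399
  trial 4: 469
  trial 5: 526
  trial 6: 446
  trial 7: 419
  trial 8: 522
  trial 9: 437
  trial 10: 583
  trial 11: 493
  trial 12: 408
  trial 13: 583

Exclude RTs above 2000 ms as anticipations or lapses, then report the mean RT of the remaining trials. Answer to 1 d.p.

487.2 ms

Excluded: 2232
Retained (n=12): Σ = 5846
Mean = 5846/12 = 487.1667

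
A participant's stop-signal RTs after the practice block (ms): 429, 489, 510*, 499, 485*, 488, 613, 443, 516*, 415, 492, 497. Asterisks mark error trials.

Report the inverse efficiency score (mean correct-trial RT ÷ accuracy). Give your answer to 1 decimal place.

646.7 ms

Correct trials (n=9): 429, 489, 499, 488, 613, 443, 415, 492, 497
Mean correct RT = 4365/9 = 485.0000 ms
Proportion correct = 9/12
IES = 485.0000 / (9/12) = 646.667 ms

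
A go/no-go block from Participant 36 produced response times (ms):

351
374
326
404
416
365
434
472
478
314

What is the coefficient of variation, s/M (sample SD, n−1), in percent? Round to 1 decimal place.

14.5%

n = 10, Σ = 3934, M = 393.4000
Σ(x−M)² = 29434.400; s = √(29434.400/9) = 57.1882
CV = 57.1882 / 393.4000 = 0.14537 = 14.537%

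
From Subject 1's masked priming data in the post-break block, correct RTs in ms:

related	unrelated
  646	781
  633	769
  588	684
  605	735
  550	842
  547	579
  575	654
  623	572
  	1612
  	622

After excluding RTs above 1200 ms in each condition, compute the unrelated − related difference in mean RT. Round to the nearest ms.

97 ms

unrelated: exclude 1612
M(related) = 4767/8 = 595.875
M(unrelated) = 6238/9 = 693.111
Difference = 693.111 − 595.875 = 97.236 ms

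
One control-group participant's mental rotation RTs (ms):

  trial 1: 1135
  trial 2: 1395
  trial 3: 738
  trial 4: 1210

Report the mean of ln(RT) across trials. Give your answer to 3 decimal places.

ln(RT): 7.0344, 7.2406, 6.6039, 7.0984
Σ ln(RT) = 27.9774
Mean = 27.9774/4 = 6.99434

6.994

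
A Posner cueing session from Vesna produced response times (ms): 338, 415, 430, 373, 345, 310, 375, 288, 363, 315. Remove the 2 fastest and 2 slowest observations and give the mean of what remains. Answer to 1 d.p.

351.5 ms

Sorted: 288, 310, 315, 338, 345, 363, 373, 375, 415, 430
Drop lowest 2 (288, 310) and highest 2 (415, 430)
Remaining (n=6): Σ = 2109, mean = 2109/6 = 351.500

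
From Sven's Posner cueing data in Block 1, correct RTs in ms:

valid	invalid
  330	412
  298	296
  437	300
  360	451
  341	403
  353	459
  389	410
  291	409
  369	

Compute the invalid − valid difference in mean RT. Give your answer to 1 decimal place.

40.5 ms

M(valid) = 3168/9 = 352.000
M(invalid) = 3140/8 = 392.500
Difference = 392.500 − 352.000 = 40.500 ms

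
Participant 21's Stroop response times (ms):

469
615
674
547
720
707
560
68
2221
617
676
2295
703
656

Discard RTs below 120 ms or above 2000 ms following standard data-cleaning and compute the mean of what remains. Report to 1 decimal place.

631.3 ms

Excluded: 68, 2221, 2295
Retained (n=11): Σ = 6944
Mean = 6944/11 = 631.2727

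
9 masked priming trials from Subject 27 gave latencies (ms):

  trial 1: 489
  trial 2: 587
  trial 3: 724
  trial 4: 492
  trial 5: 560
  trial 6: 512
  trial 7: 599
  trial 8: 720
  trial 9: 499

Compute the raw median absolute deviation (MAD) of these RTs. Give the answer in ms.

Sorted: 489, 492, 499, 512, 560, 587, 599, 720, 724 → median = 560
|x − 560|: 71, 27, 164, 68, 0, 48, 39, 160, 61
Sorted deviations: 0, 27, 39, 48, 61, 68, 71, 160, 164 → MAD = 61

61 ms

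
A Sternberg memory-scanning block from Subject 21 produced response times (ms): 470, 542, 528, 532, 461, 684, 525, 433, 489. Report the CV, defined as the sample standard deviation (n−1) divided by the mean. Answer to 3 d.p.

n = 9, Σ = 4664, M = 518.2222
Σ(x−M)² = 42095.556; s = √(42095.556/8) = 72.5393
CV = 72.5393 / 518.2222 = 0.13998

0.140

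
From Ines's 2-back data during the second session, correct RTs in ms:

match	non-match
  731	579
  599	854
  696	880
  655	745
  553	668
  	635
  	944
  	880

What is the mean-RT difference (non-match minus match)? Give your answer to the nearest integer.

M(match) = 3234/5 = 646.800
M(non-match) = 6185/8 = 773.125
Difference = 773.125 − 646.800 = 126.325 ms

126 ms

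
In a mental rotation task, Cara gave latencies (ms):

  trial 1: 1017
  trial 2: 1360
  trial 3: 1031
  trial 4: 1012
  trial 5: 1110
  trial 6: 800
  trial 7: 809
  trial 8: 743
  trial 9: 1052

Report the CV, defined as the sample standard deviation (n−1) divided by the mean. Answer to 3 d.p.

0.191

n = 9, Σ = 8934, M = 992.6667
Σ(x−M)² = 287844.000; s = √(287844.000/8) = 189.6853
CV = 189.6853 / 992.6667 = 0.19109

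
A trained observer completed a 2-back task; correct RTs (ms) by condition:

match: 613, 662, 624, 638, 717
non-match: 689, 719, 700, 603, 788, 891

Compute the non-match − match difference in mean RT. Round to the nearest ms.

M(match) = 3254/5 = 650.800
M(non-match) = 4390/6 = 731.667
Difference = 731.667 − 650.800 = 80.867 ms

81 ms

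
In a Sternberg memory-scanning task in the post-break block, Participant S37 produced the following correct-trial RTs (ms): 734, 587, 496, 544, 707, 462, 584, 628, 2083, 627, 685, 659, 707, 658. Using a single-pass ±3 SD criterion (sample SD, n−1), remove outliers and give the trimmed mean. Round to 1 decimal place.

n = 14, ΣRT = 10161, M = 725.786
Σ(x−M)² = 2067638.36; s = √(2067638.36/13) = 398.810
Cutoffs: 725.786 ± 3·398.810 → [-470.6, 1922.2]
Outside: 2083 → excluded.
Retained (n=13): Σ = 8078, mean = 8078/13 = 621.385

621.4 ms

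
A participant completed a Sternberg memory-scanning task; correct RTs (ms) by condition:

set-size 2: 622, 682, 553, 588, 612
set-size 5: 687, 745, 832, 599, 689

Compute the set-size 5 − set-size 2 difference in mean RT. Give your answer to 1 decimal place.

M(set-size 2) = 3057/5 = 611.400
M(set-size 5) = 3552/5 = 710.400
Difference = 710.400 − 611.400 = 99.000 ms

99.0 ms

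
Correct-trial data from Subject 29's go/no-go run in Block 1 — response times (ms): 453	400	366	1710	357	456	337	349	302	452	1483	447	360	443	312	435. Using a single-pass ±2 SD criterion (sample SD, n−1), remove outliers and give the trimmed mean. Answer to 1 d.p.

390.6 ms

n = 16, ΣRT = 8662, M = 541.375
Σ(x−M)² = 2611653.75; s = √(2611653.75/15) = 417.265
Cutoffs: 541.375 ± 2·417.265 → [-293.2, 1375.9]
Outside: 1483, 1710 → excluded.
Retained (n=14): Σ = 5469, mean = 5469/14 = 390.643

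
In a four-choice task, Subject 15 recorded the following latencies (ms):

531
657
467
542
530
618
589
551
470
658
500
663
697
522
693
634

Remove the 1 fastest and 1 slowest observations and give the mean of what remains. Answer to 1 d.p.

Sorted: 467, 470, 500, 522, 530, 531, 542, 551, 589, 618, 634, 657, 658, 663, 693, 697
Drop lowest 1 (467) and highest 1 (697)
Remaining (n=14): Σ = 8158, mean = 8158/14 = 582.714

582.7 ms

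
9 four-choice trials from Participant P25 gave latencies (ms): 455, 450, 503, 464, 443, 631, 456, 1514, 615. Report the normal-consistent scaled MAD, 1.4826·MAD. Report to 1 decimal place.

Sorted: 443, 450, 455, 456, 464, 503, 615, 631, 1514 → median = 464
|x − 464| sorted: 0, 8, 9, 14, 21, 39, 151, 167, 1050 → MAD = 21
Robust SD ≈ 1.4826 × 21 = 31.135

31.1 ms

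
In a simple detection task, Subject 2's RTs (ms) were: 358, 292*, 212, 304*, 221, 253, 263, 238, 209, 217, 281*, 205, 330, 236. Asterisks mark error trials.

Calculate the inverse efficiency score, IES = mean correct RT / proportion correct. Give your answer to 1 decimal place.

317.3 ms

Correct trials (n=11): 358, 212, 221, 253, 263, 238, 209, 217, 205, 330, 236
Mean correct RT = 2742/11 = 249.2727 ms
Proportion correct = 11/14
IES = 249.2727 / (11/14) = 317.256 ms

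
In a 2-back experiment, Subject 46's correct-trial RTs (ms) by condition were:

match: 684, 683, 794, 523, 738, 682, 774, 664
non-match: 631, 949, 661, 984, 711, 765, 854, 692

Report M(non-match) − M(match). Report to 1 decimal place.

88.1 ms

M(match) = 5542/8 = 692.750
M(non-match) = 6247/8 = 780.875
Difference = 780.875 − 692.750 = 88.125 ms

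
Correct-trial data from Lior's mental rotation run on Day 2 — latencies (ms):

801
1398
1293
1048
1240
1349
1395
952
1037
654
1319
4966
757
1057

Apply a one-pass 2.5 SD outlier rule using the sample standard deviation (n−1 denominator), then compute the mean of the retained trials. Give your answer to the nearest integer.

n = 14, ΣRT = 19266, M = 1376.143
Σ(x−M)² = 14657419.71; s = √(14657419.71/13) = 1061.835
Cutoffs: 1376.143 ± 2.5·1061.835 → [-1278.4, 4030.7]
Outside: 4966 → excluded.
Retained (n=13): Σ = 14300, mean = 14300/13 = 1100.000

1100 ms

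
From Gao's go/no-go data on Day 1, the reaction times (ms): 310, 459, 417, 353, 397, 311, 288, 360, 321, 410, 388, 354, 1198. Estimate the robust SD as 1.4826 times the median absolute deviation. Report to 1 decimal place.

Sorted: 288, 310, 311, 321, 353, 354, 360, 388, 397, 410, 417, 459, 1198 → median = 360
|x − 360| sorted: 0, 6, 7, 28, 37, 39, 49, 50, 50, 57, 72, 99, 838 → MAD = 49
Robust SD ≈ 1.4826 × 49 = 72.647

72.6 ms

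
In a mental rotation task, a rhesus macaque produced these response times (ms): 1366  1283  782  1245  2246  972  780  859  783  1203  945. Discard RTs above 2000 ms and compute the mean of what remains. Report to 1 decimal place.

1021.8 ms

Excluded: 2246
Retained (n=10): Σ = 10218
Mean = 10218/10 = 1021.8000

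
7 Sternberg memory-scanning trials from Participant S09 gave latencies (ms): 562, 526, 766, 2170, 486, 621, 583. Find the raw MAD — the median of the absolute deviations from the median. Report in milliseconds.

Sorted: 486, 526, 562, 583, 621, 766, 2170 → median = 583
|x − 583|: 21, 57, 183, 1587, 97, 38, 0
Sorted deviations: 0, 21, 38, 57, 97, 183, 1587 → MAD = 57

57 ms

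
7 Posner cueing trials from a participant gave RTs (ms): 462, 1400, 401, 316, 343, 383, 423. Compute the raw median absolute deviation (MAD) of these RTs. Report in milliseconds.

Sorted: 316, 343, 383, 401, 423, 462, 1400 → median = 401
|x − 401|: 61, 999, 0, 85, 58, 18, 22
Sorted deviations: 0, 18, 22, 58, 61, 85, 999 → MAD = 58

58 ms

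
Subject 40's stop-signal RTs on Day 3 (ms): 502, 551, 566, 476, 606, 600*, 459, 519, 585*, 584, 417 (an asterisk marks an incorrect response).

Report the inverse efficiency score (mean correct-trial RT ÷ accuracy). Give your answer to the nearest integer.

636 ms

Correct trials (n=9): 502, 551, 566, 476, 606, 459, 519, 584, 417
Mean correct RT = 4680/9 = 520.0000 ms
Proportion correct = 9/11
IES = 520.0000 / (9/11) = 635.556 ms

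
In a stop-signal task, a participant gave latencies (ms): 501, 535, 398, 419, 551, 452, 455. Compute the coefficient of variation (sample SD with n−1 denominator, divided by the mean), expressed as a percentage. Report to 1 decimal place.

n = 7, Σ = 3311, M = 473.0000
Σ(x−M)² = 20018.000; s = √(20018.000/6) = 57.7610
CV = 57.7610 / 473.0000 = 0.12212 = 12.212%

12.2%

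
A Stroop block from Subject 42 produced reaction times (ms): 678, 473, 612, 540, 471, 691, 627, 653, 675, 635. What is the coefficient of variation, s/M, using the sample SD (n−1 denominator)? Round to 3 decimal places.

0.136

n = 10, Σ = 6055, M = 605.5000
Σ(x−M)² = 60964.500; s = √(60964.500/9) = 82.3033
CV = 82.3033 / 605.5000 = 0.13593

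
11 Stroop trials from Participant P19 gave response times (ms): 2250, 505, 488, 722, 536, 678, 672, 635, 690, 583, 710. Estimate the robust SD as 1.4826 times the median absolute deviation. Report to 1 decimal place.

74.1 ms

Sorted: 488, 505, 536, 583, 635, 672, 678, 690, 710, 722, 2250 → median = 672
|x − 672| sorted: 0, 6, 18, 37, 38, 50, 89, 136, 167, 184, 1578 → MAD = 50
Robust SD ≈ 1.4826 × 50 = 74.130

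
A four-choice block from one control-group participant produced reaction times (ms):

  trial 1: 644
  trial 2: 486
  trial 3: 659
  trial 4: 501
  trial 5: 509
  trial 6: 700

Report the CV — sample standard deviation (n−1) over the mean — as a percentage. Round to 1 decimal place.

n = 6, Σ = 3499, M = 583.1667
Σ(x−M)² = 44794.833; s = √(44794.833/5) = 94.6518
CV = 94.6518 / 583.1667 = 0.16231 = 16.231%

16.2%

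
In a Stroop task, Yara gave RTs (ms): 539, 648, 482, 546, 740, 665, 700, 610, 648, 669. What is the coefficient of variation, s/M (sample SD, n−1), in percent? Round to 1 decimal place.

n = 10, Σ = 6247, M = 624.7000
Σ(x−M)² = 57754.100; s = √(57754.100/9) = 80.1069
CV = 80.1069 / 624.7000 = 0.12823 = 12.823%

12.8%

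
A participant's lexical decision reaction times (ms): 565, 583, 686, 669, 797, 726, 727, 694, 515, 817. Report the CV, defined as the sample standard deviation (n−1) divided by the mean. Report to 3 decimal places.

0.145

n = 10, Σ = 6779, M = 677.9000
Σ(x−M)² = 86950.900; s = √(86950.900/9) = 98.2915
CV = 98.2915 / 677.9000 = 0.14499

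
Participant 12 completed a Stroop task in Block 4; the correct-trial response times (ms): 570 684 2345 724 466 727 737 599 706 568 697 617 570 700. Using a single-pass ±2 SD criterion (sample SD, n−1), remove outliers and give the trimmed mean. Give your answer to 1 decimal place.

n = 14, ΣRT = 10710, M = 765.000
Σ(x−M)² = 2772920.00; s = √(2772920.00/13) = 461.846
Cutoffs: 765.000 ± 2·461.846 → [-158.7, 1688.7]
Outside: 2345 → excluded.
Retained (n=13): Σ = 8365, mean = 8365/13 = 643.462

643.5 ms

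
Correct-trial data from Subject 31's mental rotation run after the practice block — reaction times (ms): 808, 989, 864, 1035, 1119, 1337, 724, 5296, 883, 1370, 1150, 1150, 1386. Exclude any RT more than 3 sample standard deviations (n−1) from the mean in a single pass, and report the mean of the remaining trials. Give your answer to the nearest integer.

n = 13, ΣRT = 18111, M = 1393.154
Σ(x−M)² = 17051403.69; s = √(17051403.69/12) = 1192.036
Cutoffs: 1393.154 ± 3·1192.036 → [-2183.0, 4969.3]
Outside: 5296 → excluded.
Retained (n=12): Σ = 12815, mean = 12815/12 = 1067.917

1068 ms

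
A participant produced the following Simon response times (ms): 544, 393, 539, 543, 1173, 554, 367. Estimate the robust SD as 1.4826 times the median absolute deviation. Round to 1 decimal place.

16.3 ms

Sorted: 367, 393, 539, 543, 544, 554, 1173 → median = 543
|x − 543| sorted: 0, 1, 4, 11, 150, 176, 630 → MAD = 11
Robust SD ≈ 1.4826 × 11 = 16.309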